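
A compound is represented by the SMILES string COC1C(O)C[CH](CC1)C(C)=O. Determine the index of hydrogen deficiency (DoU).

2

Degree of unsaturation = (number of rings) + (number of π bonds).
Ring closures in the SMILES: 1.
π bonds: 1 double bond (each 1 DoU) → 1 DoU from unsaturation.
Total DoU = 1 + 1 = 2.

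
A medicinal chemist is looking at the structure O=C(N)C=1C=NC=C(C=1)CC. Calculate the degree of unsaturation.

Degree of unsaturation = (number of rings) + (number of π bonds).
Ring closures in the SMILES: 1.
π bonds: 4 double bonds (each 1 DoU) → 4 DoU from unsaturation.
Total DoU = 1 + 4 = 5.

5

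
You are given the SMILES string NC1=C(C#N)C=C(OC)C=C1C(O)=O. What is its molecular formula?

Walk through each heavy atom and fill implicit hydrogens from standard valence (C 4, N 3, O 2, S 2, halogen 1):
  atom 1: N, bond orders sum to 1 (valence 3) → 2 H
  atom 2: C, bond orders sum to 4 (valence 4) → 0 H
  atom 3: C, bond orders sum to 4 (valence 4) → 0 H
  atom 4: C, bond orders sum to 4 (valence 4) → 0 H
  atom 5: N, bond orders sum to 3 (valence 3) → 0 H
  atom 6: C, bond orders sum to 3 (valence 4) → 1 H
  atom 7: C, bond orders sum to 4 (valence 4) → 0 H
  atom 8: O, bond orders sum to 2 (valence 2) → 0 H
  atom 9: C, bond orders sum to 1 (valence 4) → 3 H
  atom 10: C, bond orders sum to 3 (valence 4) → 1 H
  atom 11: C, bond orders sum to 4 (valence 4) → 0 H
  atom 12: C, bond orders sum to 4 (valence 4) → 0 H
  atom 13: O, bond orders sum to 1 (valence 2) → 1 H
  atom 14: O, bond orders sum to 2 (valence 2) → 0 H
Totals → C:9, H:8, N:2, O:3.
In Hill order: C9H8N2O3.

C9H8N2O3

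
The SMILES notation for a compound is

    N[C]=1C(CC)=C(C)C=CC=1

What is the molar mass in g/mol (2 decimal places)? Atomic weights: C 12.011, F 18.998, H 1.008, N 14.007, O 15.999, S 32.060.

135.21 g/mol

First, the molecular formula is C9H13N (counting implicit H from valence).
  C: 9 × 12.011 = 108.099
  H: 13 × 1.008 = 13.104
  N: 1 × 14.007 = 14.007
Sum: 9×12.011 + 13×1.008 + 1×14.007 = 135.210 → 135.21 g/mol.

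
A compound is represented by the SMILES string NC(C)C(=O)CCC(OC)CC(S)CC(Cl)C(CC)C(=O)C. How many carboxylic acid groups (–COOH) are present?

Scan the SMILES for the carboxylic acid motif — none present.
Groups that are present: 1 ether, 2 ketone, 1 primary amine, 1 thiol.

0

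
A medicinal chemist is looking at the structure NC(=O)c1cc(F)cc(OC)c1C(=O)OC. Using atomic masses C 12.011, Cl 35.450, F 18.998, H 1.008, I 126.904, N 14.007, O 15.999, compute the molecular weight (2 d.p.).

First, the molecular formula is C10H10FNO4 (counting implicit H from valence).
  C: 10 × 12.011 = 120.110
  F: 1 × 18.998 = 18.998
  H: 10 × 1.008 = 10.080
  N: 1 × 14.007 = 14.007
  O: 4 × 15.999 = 63.996
Sum: 10×12.011 + 1×18.998 + 10×1.008 + 1×14.007 + 4×15.999 = 227.191 → 227.19 g/mol.

227.19 g/mol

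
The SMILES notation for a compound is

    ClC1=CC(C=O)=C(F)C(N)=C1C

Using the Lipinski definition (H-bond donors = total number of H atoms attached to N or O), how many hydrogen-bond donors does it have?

2

Donors: find every N or O and count the H atoms it carries.
  atom 6 (O): bond orders sum to 2 → 0 H
  atom 10 (N): bond orders sum to 1 → 2 H
Lipinski HBD = 2.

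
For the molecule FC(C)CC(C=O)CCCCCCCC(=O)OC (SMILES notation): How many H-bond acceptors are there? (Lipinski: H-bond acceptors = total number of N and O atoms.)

3

N atoms: 0; O atoms: 3.
Lipinski HBA = 0 + 3 = 3.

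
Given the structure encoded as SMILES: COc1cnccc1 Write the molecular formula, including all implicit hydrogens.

Walk through each heavy atom and fill implicit hydrogens from standard valence (C 4, N 3, O 2, S 2, halogen 1); for lowercase aromatic atoms, an aromatic c carries 1 H when it has two neighbours and 0 H with three, and aromatic n carries 0 H:
  atom 1: C, bond orders sum to 1 (valence 4) → 3 H
  atom 2: O, bond orders sum to 2 (valence 2) → 0 H
  atom 3: aromatic c, 3 neighbours → 0 H
  atom 4: aromatic c, 2 neighbours → 1 H
  atom 5: aromatic n, 2 neighbours → 0 H
  atom 6: aromatic c, 2 neighbours → 1 H
  atom 7: aromatic c, 2 neighbours → 1 H
  atom 8: aromatic c, 2 neighbours → 1 H
Totals → C:6, H:7, N:1, O:1.

C6H7NO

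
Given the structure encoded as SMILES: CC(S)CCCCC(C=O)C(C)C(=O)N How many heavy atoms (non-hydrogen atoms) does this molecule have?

15

Every atom symbol written in the SMILES (organic subset) is one heavy atom; implicit H are not written.
Heavy atoms by element → C:11, N:1, O:2, S:1.
Total: 15.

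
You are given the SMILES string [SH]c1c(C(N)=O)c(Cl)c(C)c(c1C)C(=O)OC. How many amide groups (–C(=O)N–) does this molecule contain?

The amide motif appears at heavy-atom position 4 in the SMILES.
Other groups present: 1 ester, 1 thiol.
Amide count: 1.

1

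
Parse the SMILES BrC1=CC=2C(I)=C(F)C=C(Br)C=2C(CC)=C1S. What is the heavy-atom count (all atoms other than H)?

17

Every atom symbol written in the SMILES (organic subset) is one heavy atom; implicit H are not written.
Heavy atoms by element → Br:2, C:12, F:1, I:1, S:1.
Total: 17.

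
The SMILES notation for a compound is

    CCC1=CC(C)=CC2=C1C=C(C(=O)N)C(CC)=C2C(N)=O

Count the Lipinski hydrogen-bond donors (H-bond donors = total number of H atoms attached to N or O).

4

Donors: find every N or O and count the H atoms it carries.
  atom 13 (O): bond orders sum to 2 → 0 H
  atom 14 (N): bond orders sum to 1 → 2 H
  atom 20 (N): bond orders sum to 1 → 2 H
  atom 21 (O): bond orders sum to 2 → 0 H
Lipinski HBD = 4.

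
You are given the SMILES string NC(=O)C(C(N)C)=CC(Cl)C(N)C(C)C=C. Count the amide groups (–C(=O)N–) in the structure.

1

The amide motif appears at heavy-atom position 2 in the SMILES.
Other groups present: 2 alkene, 2 primary amine.
Amide count: 1.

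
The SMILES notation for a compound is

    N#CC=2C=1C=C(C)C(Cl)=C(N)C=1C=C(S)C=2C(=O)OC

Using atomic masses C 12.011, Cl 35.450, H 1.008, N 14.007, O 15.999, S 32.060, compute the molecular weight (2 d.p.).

First, the molecular formula is C14H11ClN2O2S (counting implicit H from valence).
  C: 14 × 12.011 = 168.154
  Cl: 1 × 35.450 = 35.450
  H: 11 × 1.008 = 11.088
  N: 2 × 14.007 = 28.014
  O: 2 × 15.999 = 31.998
  S: 1 × 32.060 = 32.060
Sum: 14×12.011 + 1×35.450 + 11×1.008 + 2×14.007 + 2×15.999 + 1×32.060 = 306.764 → 306.76 g/mol.

306.76 g/mol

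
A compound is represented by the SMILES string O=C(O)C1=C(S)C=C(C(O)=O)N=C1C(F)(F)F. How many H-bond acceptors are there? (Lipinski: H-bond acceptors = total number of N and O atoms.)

N atoms: 1; O atoms: 4.
Lipinski HBA = 1 + 4 = 5.

5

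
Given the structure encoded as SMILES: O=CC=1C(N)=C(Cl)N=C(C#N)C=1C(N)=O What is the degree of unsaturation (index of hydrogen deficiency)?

Degree of unsaturation = (number of rings) + (number of π bonds).
Ring closures in the SMILES: 1.
π bonds: 5 double bonds (each 1 DoU), 1 triple bond (each 2 DoU) → 7 DoU from unsaturation.
Total DoU = 1 + 7 = 8.

8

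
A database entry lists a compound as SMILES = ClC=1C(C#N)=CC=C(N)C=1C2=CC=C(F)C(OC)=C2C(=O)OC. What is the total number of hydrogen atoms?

Walk through each heavy atom and fill implicit hydrogens from standard valence (C 4, N 3, O 2, S 2, halogen 1):
  atom 1: Cl (halogen, monovalent) → 0 H
  atom 2: C, bond orders sum to 4 (valence 4) → 0 H
  atom 3: C, bond orders sum to 4 (valence 4) → 0 H
  atom 4: C, bond orders sum to 4 (valence 4) → 0 H
  atom 5: N, bond orders sum to 3 (valence 3) → 0 H
  atom 6: C, bond orders sum to 3 (valence 4) → 1 H
  atom 7: C, bond orders sum to 3 (valence 4) → 1 H
  atom 8: C, bond orders sum to 4 (valence 4) → 0 H
  atom 9: N, bond orders sum to 1 (valence 3) → 2 H
  atom 10: C, bond orders sum to 4 (valence 4) → 0 H
  atom 11: C, bond orders sum to 4 (valence 4) → 0 H
  atom 12: C, bond orders sum to 3 (valence 4) → 1 H
  atom 13: C, bond orders sum to 3 (valence 4) → 1 H
  atom 14: C, bond orders sum to 4 (valence 4) → 0 H
  atom 15: F (halogen, monovalent) → 0 H
  atom 16: C, bond orders sum to 4 (valence 4) → 0 H
  atom 17: O, bond orders sum to 2 (valence 2) → 0 H
  atom 18: C, bond orders sum to 1 (valence 4) → 3 H
  atom 19: C, bond orders sum to 4 (valence 4) → 0 H
  atom 20: C, bond orders sum to 4 (valence 4) → 0 H
  atom 21: O, bond orders sum to 2 (valence 2) → 0 H
  atom 22: O, bond orders sum to 2 (valence 2) → 0 H
  atom 23: C, bond orders sum to 1 (valence 4) → 3 H
Total hydrogens: 12.

12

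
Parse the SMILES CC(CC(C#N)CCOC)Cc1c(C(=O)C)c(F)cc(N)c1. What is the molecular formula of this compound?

C17H23FN2O2

Walk through each heavy atom and fill implicit hydrogens from standard valence (C 4, N 3, O 2, S 2, halogen 1); for lowercase aromatic atoms, an aromatic c carries 1 H when it has two neighbours and 0 H with three, and aromatic n carries 0 H:
  atom 1: C, bond orders sum to 1 (valence 4) → 3 H
  atom 2: C, bond orders sum to 3 (valence 4) → 1 H
  atom 3: C, bond orders sum to 2 (valence 4) → 2 H
  atom 4: C, bond orders sum to 3 (valence 4) → 1 H
  atom 5: C, bond orders sum to 4 (valence 4) → 0 H
  atom 6: N, bond orders sum to 3 (valence 3) → 0 H
  atom 7: C, bond orders sum to 2 (valence 4) → 2 H
  atom 8: C, bond orders sum to 2 (valence 4) → 2 H
  atom 9: O, bond orders sum to 2 (valence 2) → 0 H
  atom 10: C, bond orders sum to 1 (valence 4) → 3 H
  atom 11: C, bond orders sum to 2 (valence 4) → 2 H
  atom 12: aromatic c, 3 neighbours → 0 H
  atom 13: aromatic c, 3 neighbours → 0 H
  atom 14: C, bond orders sum to 4 (valence 4) → 0 H
  atom 15: O, bond orders sum to 2 (valence 2) → 0 H
  atom 16: C, bond orders sum to 1 (valence 4) → 3 H
  atom 17: aromatic c, 3 neighbours → 0 H
  atom 18: F (halogen, monovalent) → 0 H
  atom 19: aromatic c, 2 neighbours → 1 H
  atom 20: aromatic c, 3 neighbours → 0 H
  atom 21: N, bond orders sum to 1 (valence 3) → 2 H
  atom 22: aromatic c, 2 neighbours → 1 H
Totals → C:17, H:23, F:1, N:2, O:2.
In Hill order: C17H23FN2O2.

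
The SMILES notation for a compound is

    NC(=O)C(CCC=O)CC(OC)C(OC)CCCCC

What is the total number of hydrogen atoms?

Walk through each heavy atom and fill implicit hydrogens from standard valence (C 4, N 3, O 2, S 2, halogen 1):
  atom 1: N, bond orders sum to 1 (valence 3) → 2 H
  atom 2: C, bond orders sum to 4 (valence 4) → 0 H
  atom 3: O, bond orders sum to 2 (valence 2) → 0 H
  atom 4: C, bond orders sum to 3 (valence 4) → 1 H
  atom 5: C, bond orders sum to 2 (valence 4) → 2 H
  atom 6: C, bond orders sum to 2 (valence 4) → 2 H
  atom 7: C, bond orders sum to 3 (valence 4) → 1 H
  atom 8: O, bond orders sum to 2 (valence 2) → 0 H
  atom 9: C, bond orders sum to 2 (valence 4) → 2 H
  atom 10: C, bond orders sum to 3 (valence 4) → 1 H
  atom 11: O, bond orders sum to 2 (valence 2) → 0 H
  atom 12: C, bond orders sum to 1 (valence 4) → 3 H
  atom 13: C, bond orders sum to 3 (valence 4) → 1 H
  atom 14: O, bond orders sum to 2 (valence 2) → 0 H
  atom 15: C, bond orders sum to 1 (valence 4) → 3 H
  atom 16: C, bond orders sum to 2 (valence 4) → 2 H
  atom 17: C, bond orders sum to 2 (valence 4) → 2 H
  atom 18: C, bond orders sum to 2 (valence 4) → 2 H
  atom 19: C, bond orders sum to 2 (valence 4) → 2 H
  atom 20: C, bond orders sum to 1 (valence 4) → 3 H
Total hydrogens: 29.

29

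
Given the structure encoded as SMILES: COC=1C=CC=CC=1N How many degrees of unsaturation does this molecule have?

Molecular formula: C7H9NO.
DoU = (2C + 2 + N − H − X) / 2, where X is the halogen count and O/S are ignored.
    = (2·7 + 2 + 1 − 9 − 0) / 2 = 8 / 2 = 4.

4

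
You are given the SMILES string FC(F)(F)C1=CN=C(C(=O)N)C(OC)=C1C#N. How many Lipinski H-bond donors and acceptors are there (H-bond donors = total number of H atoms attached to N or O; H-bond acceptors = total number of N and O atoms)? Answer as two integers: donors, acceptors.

2, 5

Donors: find every N or O and count the H atoms it carries.
  atom 7 (N): bond orders sum to 3 → 0 H
  atom 10 (O): bond orders sum to 2 → 0 H
  atom 11 (N): bond orders sum to 1 → 2 H
  atom 13 (O): bond orders sum to 2 → 0 H
  atom 17 (N): bond orders sum to 3 → 0 H
Lipinski HBD = 2.
Acceptors: N atoms = 3, O atoms = 2 → HBA = 5.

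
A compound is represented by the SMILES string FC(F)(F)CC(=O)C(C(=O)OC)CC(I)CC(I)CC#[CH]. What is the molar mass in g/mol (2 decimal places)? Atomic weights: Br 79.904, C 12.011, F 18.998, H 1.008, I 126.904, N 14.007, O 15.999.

First, the molecular formula is C13H15F3I2O3 (counting implicit H from valence).
  C: 13 × 12.011 = 156.143
  F: 3 × 18.998 = 56.994
  H: 15 × 1.008 = 15.120
  I: 2 × 126.904 = 253.808
  O: 3 × 15.999 = 47.997
Sum: 13×12.011 + 3×18.998 + 15×1.008 + 2×126.904 + 3×15.999 = 530.062 → 530.06 g/mol.

530.06 g/mol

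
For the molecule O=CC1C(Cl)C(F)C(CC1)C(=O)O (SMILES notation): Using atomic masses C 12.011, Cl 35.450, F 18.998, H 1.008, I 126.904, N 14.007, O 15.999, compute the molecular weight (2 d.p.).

208.61 g/mol

First, the molecular formula is C8H10ClFO3 (counting implicit H from valence).
  C: 8 × 12.011 = 96.088
  Cl: 1 × 35.450 = 35.450
  F: 1 × 18.998 = 18.998
  H: 10 × 1.008 = 10.080
  O: 3 × 15.999 = 47.997
Sum: 8×12.011 + 1×35.450 + 1×18.998 + 10×1.008 + 3×15.999 = 208.613 → 208.61 g/mol.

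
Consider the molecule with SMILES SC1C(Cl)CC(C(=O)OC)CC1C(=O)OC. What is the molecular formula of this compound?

Walk through each heavy atom and fill implicit hydrogens from standard valence (C 4, N 3, O 2, S 2, halogen 1):
  atom 1: S, bond orders sum to 1 (valence 2) → 1 H
  atom 2: C, bond orders sum to 3 (valence 4) → 1 H
  atom 3: C, bond orders sum to 3 (valence 4) → 1 H
  atom 4: Cl (halogen, monovalent) → 0 H
  atom 5: C, bond orders sum to 2 (valence 4) → 2 H
  atom 6: C, bond orders sum to 3 (valence 4) → 1 H
  atom 7: C, bond orders sum to 4 (valence 4) → 0 H
  atom 8: O, bond orders sum to 2 (valence 2) → 0 H
  atom 9: O, bond orders sum to 2 (valence 2) → 0 H
  atom 10: C, bond orders sum to 1 (valence 4) → 3 H
  atom 11: C, bond orders sum to 2 (valence 4) → 2 H
  atom 12: C, bond orders sum to 3 (valence 4) → 1 H
  atom 13: C, bond orders sum to 4 (valence 4) → 0 H
  atom 14: O, bond orders sum to 2 (valence 2) → 0 H
  atom 15: O, bond orders sum to 2 (valence 2) → 0 H
  atom 16: C, bond orders sum to 1 (valence 4) → 3 H
Totals → C:10, H:15, Cl:1, O:4, S:1.
In Hill order: C10H15ClO4S.

C10H15ClO4S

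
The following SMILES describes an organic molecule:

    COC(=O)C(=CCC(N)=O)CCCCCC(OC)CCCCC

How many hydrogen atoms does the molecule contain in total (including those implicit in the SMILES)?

Walk through each heavy atom and fill implicit hydrogens from standard valence (C 4, N 3, O 2, S 2, halogen 1):
  atom 1: C, bond orders sum to 1 (valence 4) → 3 H
  atom 2: O, bond orders sum to 2 (valence 2) → 0 H
  atom 3: C, bond orders sum to 4 (valence 4) → 0 H
  atom 4: O, bond orders sum to 2 (valence 2) → 0 H
  atom 5: C, bond orders sum to 4 (valence 4) → 0 H
  atom 6: C, bond orders sum to 3 (valence 4) → 1 H
  atom 7: C, bond orders sum to 2 (valence 4) → 2 H
  atom 8: C, bond orders sum to 4 (valence 4) → 0 H
  atom 9: N, bond orders sum to 1 (valence 3) → 2 H
  atom 10: O, bond orders sum to 2 (valence 2) → 0 H
  atom 11: C, bond orders sum to 2 (valence 4) → 2 H
  atom 12: C, bond orders sum to 2 (valence 4) → 2 H
  atom 13: C, bond orders sum to 2 (valence 4) → 2 H
  atom 14: C, bond orders sum to 2 (valence 4) → 2 H
  atom 15: C, bond orders sum to 2 (valence 4) → 2 H
  atom 16: C, bond orders sum to 3 (valence 4) → 1 H
  atom 17: O, bond orders sum to 2 (valence 2) → 0 H
  atom 18: C, bond orders sum to 1 (valence 4) → 3 H
  atom 19: C, bond orders sum to 2 (valence 4) → 2 H
  atom 20: C, bond orders sum to 2 (valence 4) → 2 H
  atom 21: C, bond orders sum to 2 (valence 4) → 2 H
  atom 22: C, bond orders sum to 2 (valence 4) → 2 H
  atom 23: C, bond orders sum to 1 (valence 4) → 3 H
Total hydrogens: 33.

33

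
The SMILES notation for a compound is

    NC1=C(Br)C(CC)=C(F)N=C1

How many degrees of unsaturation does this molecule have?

4

Degree of unsaturation = (number of rings) + (number of π bonds).
Ring closures in the SMILES: 1.
π bonds: 3 double bonds (each 1 DoU) → 3 DoU from unsaturation.
Total DoU = 1 + 3 = 4.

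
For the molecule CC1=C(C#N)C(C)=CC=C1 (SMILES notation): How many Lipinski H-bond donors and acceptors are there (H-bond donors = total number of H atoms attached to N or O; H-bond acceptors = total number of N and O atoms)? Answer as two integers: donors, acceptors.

Donors: find every N or O and count the H atoms it carries.
  atom 5 (N): bond orders sum to 3 → 0 H
Lipinski HBD = 0.
Acceptors: N atoms = 1, O atoms = 0 → HBA = 1.

0, 1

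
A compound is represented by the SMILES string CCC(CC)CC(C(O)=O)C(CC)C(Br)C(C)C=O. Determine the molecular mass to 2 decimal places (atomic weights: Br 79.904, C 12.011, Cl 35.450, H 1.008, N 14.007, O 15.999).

335.28 g/mol

First, the molecular formula is C15H27BrO3 (counting implicit H from valence).
  Br: 1 × 79.904 = 79.904
  C: 15 × 12.011 = 180.165
  H: 27 × 1.008 = 27.216
  O: 3 × 15.999 = 47.997
Sum: 1×79.904 + 15×12.011 + 27×1.008 + 3×15.999 = 335.282 → 335.28 g/mol.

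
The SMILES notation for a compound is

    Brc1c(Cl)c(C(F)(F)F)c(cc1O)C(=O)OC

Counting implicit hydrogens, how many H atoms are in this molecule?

5

Walk through each heavy atom and fill implicit hydrogens from standard valence (C 4, N 3, O 2, S 2, halogen 1); for lowercase aromatic atoms, an aromatic c carries 1 H when it has two neighbours and 0 H with three, and aromatic n carries 0 H:
  atom 1: Br (halogen, monovalent) → 0 H
  atom 2: aromatic c, 3 neighbours → 0 H
  atom 3: aromatic c, 3 neighbours → 0 H
  atom 4: Cl (halogen, monovalent) → 0 H
  atom 5: aromatic c, 3 neighbours → 0 H
  atom 6: C, bond orders sum to 4 (valence 4) → 0 H
  atom 7: F (halogen, monovalent) → 0 H
  atom 8: F (halogen, monovalent) → 0 H
  atom 9: F (halogen, monovalent) → 0 H
  atom 10: aromatic c, 3 neighbours → 0 H
  atom 11: aromatic c, 2 neighbours → 1 H
  atom 12: aromatic c, 3 neighbours → 0 H
  atom 13: O, bond orders sum to 1 (valence 2) → 1 H
  atom 14: C, bond orders sum to 4 (valence 4) → 0 H
  atom 15: O, bond orders sum to 2 (valence 2) → 0 H
  atom 16: O, bond orders sum to 2 (valence 2) → 0 H
  atom 17: C, bond orders sum to 1 (valence 4) → 3 H
Total hydrogens: 5.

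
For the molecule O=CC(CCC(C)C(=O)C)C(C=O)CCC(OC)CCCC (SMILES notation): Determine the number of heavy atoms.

Every atom symbol written in the SMILES (organic subset) is one heavy atom; implicit H are not written.
Heavy atoms by element → C:18, O:4.
Total: 22.

22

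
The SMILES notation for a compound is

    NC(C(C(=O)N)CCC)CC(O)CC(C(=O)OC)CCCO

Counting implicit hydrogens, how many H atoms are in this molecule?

30

Walk through each heavy atom and fill implicit hydrogens from standard valence (C 4, N 3, O 2, S 2, halogen 1):
  atom 1: N, bond orders sum to 1 (valence 3) → 2 H
  atom 2: C, bond orders sum to 3 (valence 4) → 1 H
  atom 3: C, bond orders sum to 3 (valence 4) → 1 H
  atom 4: C, bond orders sum to 4 (valence 4) → 0 H
  atom 5: O, bond orders sum to 2 (valence 2) → 0 H
  atom 6: N, bond orders sum to 1 (valence 3) → 2 H
  atom 7: C, bond orders sum to 2 (valence 4) → 2 H
  atom 8: C, bond orders sum to 2 (valence 4) → 2 H
  atom 9: C, bond orders sum to 1 (valence 4) → 3 H
  atom 10: C, bond orders sum to 2 (valence 4) → 2 H
  atom 11: C, bond orders sum to 3 (valence 4) → 1 H
  atom 12: O, bond orders sum to 1 (valence 2) → 1 H
  atom 13: C, bond orders sum to 2 (valence 4) → 2 H
  atom 14: C, bond orders sum to 3 (valence 4) → 1 H
  atom 15: C, bond orders sum to 4 (valence 4) → 0 H
  atom 16: O, bond orders sum to 2 (valence 2) → 0 H
  atom 17: O, bond orders sum to 2 (valence 2) → 0 H
  atom 18: C, bond orders sum to 1 (valence 4) → 3 H
  atom 19: C, bond orders sum to 2 (valence 4) → 2 H
  atom 20: C, bond orders sum to 2 (valence 4) → 2 H
  atom 21: C, bond orders sum to 2 (valence 4) → 2 H
  atom 22: O, bond orders sum to 1 (valence 2) → 1 H
Total hydrogens: 30.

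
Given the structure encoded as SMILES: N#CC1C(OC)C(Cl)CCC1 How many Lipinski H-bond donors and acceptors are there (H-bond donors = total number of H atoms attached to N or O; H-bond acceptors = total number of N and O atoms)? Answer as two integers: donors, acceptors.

0, 2

Donors: find every N or O and count the H atoms it carries.
  atom 1 (N): bond orders sum to 3 → 0 H
  atom 5 (O): bond orders sum to 2 → 0 H
Lipinski HBD = 0.
Acceptors: N atoms = 1, O atoms = 1 → HBA = 2.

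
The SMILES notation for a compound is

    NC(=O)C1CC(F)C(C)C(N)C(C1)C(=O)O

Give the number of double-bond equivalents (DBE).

3

Degree of unsaturation = (number of rings) + (number of π bonds).
Ring closures in the SMILES: 1.
π bonds: 2 double bonds (each 1 DoU) → 2 DoU from unsaturation.
Total DoU = 1 + 2 = 3.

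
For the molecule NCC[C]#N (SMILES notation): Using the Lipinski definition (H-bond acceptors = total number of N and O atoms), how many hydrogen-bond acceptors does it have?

2

N atoms: 2; O atoms: 0.
Lipinski HBA = 2 + 0 = 2.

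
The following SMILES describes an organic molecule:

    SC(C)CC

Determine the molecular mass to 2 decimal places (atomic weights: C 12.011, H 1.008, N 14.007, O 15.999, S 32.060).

First, the molecular formula is C4H10S (counting implicit H from valence).
  C: 4 × 12.011 = 48.044
  H: 10 × 1.008 = 10.080
  S: 1 × 32.060 = 32.060
Sum: 4×12.011 + 10×1.008 + 1×32.060 = 90.184 → 90.18 g/mol.

90.18 g/mol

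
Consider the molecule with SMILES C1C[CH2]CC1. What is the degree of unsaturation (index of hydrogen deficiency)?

1

Molecular formula: C5H10.
DoU = (2C + 2 + N − H − X) / 2, where X is the halogen count and O/S are ignored.
    = (2·5 + 2 + 0 − 10 − 0) / 2 = 2 / 2 = 1.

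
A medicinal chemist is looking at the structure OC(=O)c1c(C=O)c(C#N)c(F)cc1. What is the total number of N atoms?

Scan the SMILES for N atoms (remember two-letter symbols like Cl and Br are single atoms).
Nitrogen count: 1.

1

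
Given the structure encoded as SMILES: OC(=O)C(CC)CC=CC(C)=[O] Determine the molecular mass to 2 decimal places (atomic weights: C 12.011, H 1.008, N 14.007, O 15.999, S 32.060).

First, the molecular formula is C9H14O3 (counting implicit H from valence).
  C: 9 × 12.011 = 108.099
  H: 14 × 1.008 = 14.112
  O: 3 × 15.999 = 47.997
Sum: 9×12.011 + 14×1.008 + 3×15.999 = 170.208 → 170.21 g/mol.

170.21 g/mol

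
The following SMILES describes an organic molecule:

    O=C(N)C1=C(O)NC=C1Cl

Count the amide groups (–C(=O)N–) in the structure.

The amide motif appears at heavy-atom position 2 in the SMILES.
Other groups present: 1 hydroxyl.
Amide count: 1.

1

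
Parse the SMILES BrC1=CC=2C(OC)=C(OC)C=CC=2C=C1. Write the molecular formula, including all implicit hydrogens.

Walk through each heavy atom and fill implicit hydrogens from standard valence (C 4, N 3, O 2, S 2, halogen 1):
  atom 1: Br (halogen, monovalent) → 0 H
  atom 2: C, bond orders sum to 4 (valence 4) → 0 H
  atom 3: C, bond orders sum to 3 (valence 4) → 1 H
  atom 4: C, bond orders sum to 4 (valence 4) → 0 H
  atom 5: C, bond orders sum to 4 (valence 4) → 0 H
  atom 6: O, bond orders sum to 2 (valence 2) → 0 H
  atom 7: C, bond orders sum to 1 (valence 4) → 3 H
  atom 8: C, bond orders sum to 4 (valence 4) → 0 H
  atom 9: O, bond orders sum to 2 (valence 2) → 0 H
  atom 10: C, bond orders sum to 1 (valence 4) → 3 H
  atom 11: C, bond orders sum to 3 (valence 4) → 1 H
  atom 12: C, bond orders sum to 3 (valence 4) → 1 H
  atom 13: C, bond orders sum to 4 (valence 4) → 0 H
  atom 14: C, bond orders sum to 3 (valence 4) → 1 H
  atom 15: C, bond orders sum to 3 (valence 4) → 1 H
Totals → C:12, H:11, Br:1, O:2.

C12H11BrO2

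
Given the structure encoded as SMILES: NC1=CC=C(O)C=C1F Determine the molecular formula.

Walk through each heavy atom and fill implicit hydrogens from standard valence (C 4, N 3, O 2, S 2, halogen 1):
  atom 1: N, bond orders sum to 1 (valence 3) → 2 H
  atom 2: C, bond orders sum to 4 (valence 4) → 0 H
  atom 3: C, bond orders sum to 3 (valence 4) → 1 H
  atom 4: C, bond orders sum to 3 (valence 4) → 1 H
  atom 5: C, bond orders sum to 4 (valence 4) → 0 H
  atom 6: O, bond orders sum to 1 (valence 2) → 1 H
  atom 7: C, bond orders sum to 3 (valence 4) → 1 H
  atom 8: C, bond orders sum to 4 (valence 4) → 0 H
  atom 9: F (halogen, monovalent) → 0 H
Totals → C:6, H:6, F:1, N:1, O:1.
In Hill order: C6H6FNO.

C6H6FNO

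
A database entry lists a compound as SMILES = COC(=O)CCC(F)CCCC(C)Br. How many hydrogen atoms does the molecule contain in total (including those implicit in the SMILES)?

18

Walk through each heavy atom and fill implicit hydrogens from standard valence (C 4, N 3, O 2, S 2, halogen 1):
  atom 1: C, bond orders sum to 1 (valence 4) → 3 H
  atom 2: O, bond orders sum to 2 (valence 2) → 0 H
  atom 3: C, bond orders sum to 4 (valence 4) → 0 H
  atom 4: O, bond orders sum to 2 (valence 2) → 0 H
  atom 5: C, bond orders sum to 2 (valence 4) → 2 H
  atom 6: C, bond orders sum to 2 (valence 4) → 2 H
  atom 7: C, bond orders sum to 3 (valence 4) → 1 H
  atom 8: F (halogen, monovalent) → 0 H
  atom 9: C, bond orders sum to 2 (valence 4) → 2 H
  atom 10: C, bond orders sum to 2 (valence 4) → 2 H
  atom 11: C, bond orders sum to 2 (valence 4) → 2 H
  atom 12: C, bond orders sum to 3 (valence 4) → 1 H
  atom 13: C, bond orders sum to 1 (valence 4) → 3 H
  atom 14: Br (halogen, monovalent) → 0 H
Total hydrogens: 18.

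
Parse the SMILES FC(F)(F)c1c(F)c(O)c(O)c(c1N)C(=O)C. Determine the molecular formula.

C9H7F4NO3

Walk through each heavy atom and fill implicit hydrogens from standard valence (C 4, N 3, O 2, S 2, halogen 1); for lowercase aromatic atoms, an aromatic c carries 1 H when it has two neighbours and 0 H with three, and aromatic n carries 0 H:
  atom 1: F (halogen, monovalent) → 0 H
  atom 2: C, bond orders sum to 4 (valence 4) → 0 H
  atom 3: F (halogen, monovalent) → 0 H
  atom 4: F (halogen, monovalent) → 0 H
  atom 5: aromatic c, 3 neighbours → 0 H
  atom 6: aromatic c, 3 neighbours → 0 H
  atom 7: F (halogen, monovalent) → 0 H
  atom 8: aromatic c, 3 neighbours → 0 H
  atom 9: O, bond orders sum to 1 (valence 2) → 1 H
  atom 10: aromatic c, 3 neighbours → 0 H
  atom 11: O, bond orders sum to 1 (valence 2) → 1 H
  atom 12: aromatic c, 3 neighbours → 0 H
  atom 13: aromatic c, 3 neighbours → 0 H
  atom 14: N, bond orders sum to 1 (valence 3) → 2 H
  atom 15: C, bond orders sum to 4 (valence 4) → 0 H
  atom 16: O, bond orders sum to 2 (valence 2) → 0 H
  atom 17: C, bond orders sum to 1 (valence 4) → 3 H
Totals → C:9, H:7, F:4, N:1, O:3.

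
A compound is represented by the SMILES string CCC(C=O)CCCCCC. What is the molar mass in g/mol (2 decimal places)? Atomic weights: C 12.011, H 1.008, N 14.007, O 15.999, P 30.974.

First, the molecular formula is C10H20O (counting implicit H from valence).
  C: 10 × 12.011 = 120.110
  H: 20 × 1.008 = 20.160
  O: 1 × 15.999 = 15.999
Sum: 10×12.011 + 20×1.008 + 1×15.999 = 156.269 → 156.27 g/mol.

156.27 g/mol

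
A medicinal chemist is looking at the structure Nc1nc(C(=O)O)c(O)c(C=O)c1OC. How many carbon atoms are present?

Count every carbon token in the SMILES (each C, including those in ring-closure positions and inside branches).
Carbon count: 8.

8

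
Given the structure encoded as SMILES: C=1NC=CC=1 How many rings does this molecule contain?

1

In SMILES, each pair of matching ring-closure digits denotes one ring-closing bond; the number of such bonds equals the number of independent rings.
Ring-closure bonds here: 1.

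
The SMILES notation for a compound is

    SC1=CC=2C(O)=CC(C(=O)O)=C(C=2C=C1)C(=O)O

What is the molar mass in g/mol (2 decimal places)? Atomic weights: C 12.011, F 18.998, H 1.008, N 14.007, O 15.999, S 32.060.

264.25 g/mol

First, the molecular formula is C12H8O5S (counting implicit H from valence).
  C: 12 × 12.011 = 144.132
  H: 8 × 1.008 = 8.064
  O: 5 × 15.999 = 79.995
  S: 1 × 32.060 = 32.060
Sum: 12×12.011 + 8×1.008 + 5×15.999 + 1×32.060 = 264.251 → 264.25 g/mol.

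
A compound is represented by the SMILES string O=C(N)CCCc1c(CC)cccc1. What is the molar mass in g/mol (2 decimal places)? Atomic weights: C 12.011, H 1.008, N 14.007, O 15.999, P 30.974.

First, the molecular formula is C12H17NO (counting implicit H from valence).
  C: 12 × 12.011 = 144.132
  H: 17 × 1.008 = 17.136
  N: 1 × 14.007 = 14.007
  O: 1 × 15.999 = 15.999
Sum: 12×12.011 + 17×1.008 + 1×14.007 + 1×15.999 = 191.274 → 191.27 g/mol.

191.27 g/mol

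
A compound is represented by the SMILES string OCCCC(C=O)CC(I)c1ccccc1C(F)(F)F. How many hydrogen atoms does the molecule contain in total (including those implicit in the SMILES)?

16

Walk through each heavy atom and fill implicit hydrogens from standard valence (C 4, N 3, O 2, S 2, halogen 1); for lowercase aromatic atoms, an aromatic c carries 1 H when it has two neighbours and 0 H with three, and aromatic n carries 0 H:
  atom 1: O, bond orders sum to 1 (valence 2) → 1 H
  atom 2: C, bond orders sum to 2 (valence 4) → 2 H
  atom 3: C, bond orders sum to 2 (valence 4) → 2 H
  atom 4: C, bond orders sum to 2 (valence 4) → 2 H
  atom 5: C, bond orders sum to 3 (valence 4) → 1 H
  atom 6: C, bond orders sum to 3 (valence 4) → 1 H
  atom 7: O, bond orders sum to 2 (valence 2) → 0 H
  atom 8: C, bond orders sum to 2 (valence 4) → 2 H
  atom 9: C, bond orders sum to 3 (valence 4) → 1 H
  atom 10: I (halogen, monovalent) → 0 H
  atom 11: aromatic c, 3 neighbours → 0 H
  atom 12: aromatic c, 2 neighbours → 1 H
  atom 13: aromatic c, 2 neighbours → 1 H
  atom 14: aromatic c, 2 neighbours → 1 H
  atom 15: aromatic c, 2 neighbours → 1 H
  atom 16: aromatic c, 3 neighbours → 0 H
  atom 17: C, bond orders sum to 4 (valence 4) → 0 H
  atom 18: F (halogen, monovalent) → 0 H
  atom 19: F (halogen, monovalent) → 0 H
  atom 20: F (halogen, monovalent) → 0 H
Total hydrogens: 16.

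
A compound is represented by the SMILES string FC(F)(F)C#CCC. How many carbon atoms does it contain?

5

Count every carbon token in the SMILES (each C, including those in ring-closure positions and inside branches).
Carbon count: 5.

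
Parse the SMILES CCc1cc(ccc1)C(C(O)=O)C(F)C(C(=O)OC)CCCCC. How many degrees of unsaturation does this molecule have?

6

Molecular formula: C19H27FO4.
DoU = (2C + 2 + N − H − X) / 2, where X is the halogen count and O/S are ignored.
    = (2·19 + 2 + 0 − 27 − 1) / 2 = 12 / 2 = 6.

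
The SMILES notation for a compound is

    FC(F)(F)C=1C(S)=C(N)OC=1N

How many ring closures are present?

1

In SMILES, each pair of matching ring-closure digits denotes one ring-closing bond; the number of such bonds equals the number of independent rings.
Ring-closure bonds here: 1.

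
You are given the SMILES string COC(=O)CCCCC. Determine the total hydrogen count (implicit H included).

14

Walk through each heavy atom and fill implicit hydrogens from standard valence (C 4, N 3, O 2, S 2, halogen 1):
  atom 1: C, bond orders sum to 1 (valence 4) → 3 H
  atom 2: O, bond orders sum to 2 (valence 2) → 0 H
  atom 3: C, bond orders sum to 4 (valence 4) → 0 H
  atom 4: O, bond orders sum to 2 (valence 2) → 0 H
  atom 5: C, bond orders sum to 2 (valence 4) → 2 H
  atom 6: C, bond orders sum to 2 (valence 4) → 2 H
  atom 7: C, bond orders sum to 2 (valence 4) → 2 H
  atom 8: C, bond orders sum to 2 (valence 4) → 2 H
  atom 9: C, bond orders sum to 1 (valence 4) → 3 H
Total hydrogens: 14.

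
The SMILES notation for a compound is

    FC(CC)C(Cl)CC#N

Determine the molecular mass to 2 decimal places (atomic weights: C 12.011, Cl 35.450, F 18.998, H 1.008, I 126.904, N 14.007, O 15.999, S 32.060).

149.59 g/mol

First, the molecular formula is C6H9ClFN (counting implicit H from valence).
  C: 6 × 12.011 = 72.066
  Cl: 1 × 35.450 = 35.450
  F: 1 × 18.998 = 18.998
  H: 9 × 1.008 = 9.072
  N: 1 × 14.007 = 14.007
Sum: 6×12.011 + 1×35.450 + 1×18.998 + 9×1.008 + 1×14.007 = 149.593 → 149.59 g/mol.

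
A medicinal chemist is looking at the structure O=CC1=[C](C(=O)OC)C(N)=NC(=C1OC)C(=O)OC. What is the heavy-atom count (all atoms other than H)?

19

Every atom symbol written in the SMILES (organic subset) is one heavy atom; implicit H are not written.
Heavy atoms by element → C:11, N:2, O:6.
Total: 19.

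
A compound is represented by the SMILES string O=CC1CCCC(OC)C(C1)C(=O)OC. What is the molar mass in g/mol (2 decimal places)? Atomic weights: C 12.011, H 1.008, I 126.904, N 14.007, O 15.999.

First, the molecular formula is C11H18O4 (counting implicit H from valence).
  C: 11 × 12.011 = 132.121
  H: 18 × 1.008 = 18.144
  O: 4 × 15.999 = 63.996
Sum: 11×12.011 + 18×1.008 + 4×15.999 = 214.261 → 214.26 g/mol.

214.26 g/mol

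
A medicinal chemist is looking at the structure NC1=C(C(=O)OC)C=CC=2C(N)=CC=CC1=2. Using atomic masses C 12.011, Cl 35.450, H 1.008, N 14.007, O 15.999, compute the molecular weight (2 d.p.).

First, the molecular formula is C12H12N2O2 (counting implicit H from valence).
  C: 12 × 12.011 = 144.132
  H: 12 × 1.008 = 12.096
  N: 2 × 14.007 = 28.014
  O: 2 × 15.999 = 31.998
Sum: 12×12.011 + 12×1.008 + 2×14.007 + 2×15.999 = 216.240 → 216.24 g/mol.

216.24 g/mol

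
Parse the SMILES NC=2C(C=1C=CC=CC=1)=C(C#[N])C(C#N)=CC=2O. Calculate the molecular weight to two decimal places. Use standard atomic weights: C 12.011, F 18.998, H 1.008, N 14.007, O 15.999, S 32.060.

First, the molecular formula is C14H9N3O (counting implicit H from valence).
  C: 14 × 12.011 = 168.154
  H: 9 × 1.008 = 9.072
  N: 3 × 14.007 = 42.021
  O: 1 × 15.999 = 15.999
Sum: 14×12.011 + 9×1.008 + 3×14.007 + 1×15.999 = 235.246 → 235.25 g/mol.

235.25 g/mol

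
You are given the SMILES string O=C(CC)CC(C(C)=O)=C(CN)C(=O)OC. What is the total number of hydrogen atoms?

Walk through each heavy atom and fill implicit hydrogens from standard valence (C 4, N 3, O 2, S 2, halogen 1):
  atom 1: O, bond orders sum to 2 (valence 2) → 0 H
  atom 2: C, bond orders sum to 4 (valence 4) → 0 H
  atom 3: C, bond orders sum to 2 (valence 4) → 2 H
  atom 4: C, bond orders sum to 1 (valence 4) → 3 H
  atom 5: C, bond orders sum to 2 (valence 4) → 2 H
  atom 6: C, bond orders sum to 4 (valence 4) → 0 H
  atom 7: C, bond orders sum to 4 (valence 4) → 0 H
  atom 8: C, bond orders sum to 1 (valence 4) → 3 H
  atom 9: O, bond orders sum to 2 (valence 2) → 0 H
  atom 10: C, bond orders sum to 4 (valence 4) → 0 H
  atom 11: C, bond orders sum to 2 (valence 4) → 2 H
  atom 12: N, bond orders sum to 1 (valence 3) → 2 H
  atom 13: C, bond orders sum to 4 (valence 4) → 0 H
  atom 14: O, bond orders sum to 2 (valence 2) → 0 H
  atom 15: O, bond orders sum to 2 (valence 2) → 0 H
  atom 16: C, bond orders sum to 1 (valence 4) → 3 H
Total hydrogens: 17.

17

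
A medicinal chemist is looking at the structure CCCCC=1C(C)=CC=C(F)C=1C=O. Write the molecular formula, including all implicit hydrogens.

Walk through each heavy atom and fill implicit hydrogens from standard valence (C 4, N 3, O 2, S 2, halogen 1):
  atom 1: C, bond orders sum to 1 (valence 4) → 3 H
  atom 2: C, bond orders sum to 2 (valence 4) → 2 H
  atom 3: C, bond orders sum to 2 (valence 4) → 2 H
  atom 4: C, bond orders sum to 2 (valence 4) → 2 H
  atom 5: C, bond orders sum to 4 (valence 4) → 0 H
  atom 6: C, bond orders sum to 4 (valence 4) → 0 H
  atom 7: C, bond orders sum to 1 (valence 4) → 3 H
  atom 8: C, bond orders sum to 3 (valence 4) → 1 H
  atom 9: C, bond orders sum to 3 (valence 4) → 1 H
  atom 10: C, bond orders sum to 4 (valence 4) → 0 H
  atom 11: F (halogen, monovalent) → 0 H
  atom 12: C, bond orders sum to 4 (valence 4) → 0 H
  atom 13: C, bond orders sum to 3 (valence 4) → 1 H
  atom 14: O, bond orders sum to 2 (valence 2) → 0 H
Totals → C:12, H:15, F:1, O:1.
In Hill order: C12H15FO.

C12H15FO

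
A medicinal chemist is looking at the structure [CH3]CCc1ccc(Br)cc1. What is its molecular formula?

C9H11Br

Walk through each heavy atom and fill implicit hydrogens from standard valence (C 4, N 3, O 2, S 2, halogen 1); for lowercase aromatic atoms, an aromatic c carries 1 H when it has two neighbours and 0 H with three, and aromatic n carries 0 H:
  atom 1: C with explicit H count 3
  atom 2: C, bond orders sum to 2 (valence 4) → 2 H
  atom 3: C, bond orders sum to 2 (valence 4) → 2 H
  atom 4: aromatic c, 3 neighbours → 0 H
  atom 5: aromatic c, 2 neighbours → 1 H
  atom 6: aromatic c, 2 neighbours → 1 H
  atom 7: aromatic c, 3 neighbours → 0 H
  atom 8: Br (halogen, monovalent) → 0 H
  atom 9: aromatic c, 2 neighbours → 1 H
  atom 10: aromatic c, 2 neighbours → 1 H
Totals → C:9, H:11, Br:1.
In Hill order: C9H11Br.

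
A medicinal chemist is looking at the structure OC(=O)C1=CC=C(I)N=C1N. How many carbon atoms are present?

6

Count every carbon token in the SMILES (each C, including those in ring-closure positions and inside branches).
Carbon count: 6.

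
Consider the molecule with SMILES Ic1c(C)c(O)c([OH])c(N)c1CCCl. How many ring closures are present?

1

In SMILES, each pair of matching ring-closure digits denotes one ring-closing bond; the number of such bonds equals the number of independent rings.
Ring-closure bonds here: 1.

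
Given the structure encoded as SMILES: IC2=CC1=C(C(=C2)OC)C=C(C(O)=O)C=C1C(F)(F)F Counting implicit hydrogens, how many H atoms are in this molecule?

8

Walk through each heavy atom and fill implicit hydrogens from standard valence (C 4, N 3, O 2, S 2, halogen 1):
  atom 1: I (halogen, monovalent) → 0 H
  atom 2: C, bond orders sum to 4 (valence 4) → 0 H
  atom 3: C, bond orders sum to 3 (valence 4) → 1 H
  atom 4: C, bond orders sum to 4 (valence 4) → 0 H
  atom 5: C, bond orders sum to 4 (valence 4) → 0 H
  atom 6: C, bond orders sum to 4 (valence 4) → 0 H
  atom 7: C, bond orders sum to 3 (valence 4) → 1 H
  atom 8: O, bond orders sum to 2 (valence 2) → 0 H
  atom 9: C, bond orders sum to 1 (valence 4) → 3 H
  atom 10: C, bond orders sum to 3 (valence 4) → 1 H
  atom 11: C, bond orders sum to 4 (valence 4) → 0 H
  atom 12: C, bond orders sum to 4 (valence 4) → 0 H
  atom 13: O, bond orders sum to 1 (valence 2) → 1 H
  atom 14: O, bond orders sum to 2 (valence 2) → 0 H
  atom 15: C, bond orders sum to 3 (valence 4) → 1 H
  atom 16: C, bond orders sum to 4 (valence 4) → 0 H
  atom 17: C, bond orders sum to 4 (valence 4) → 0 H
  atom 18: F (halogen, monovalent) → 0 H
  atom 19: F (halogen, monovalent) → 0 H
  atom 20: F (halogen, monovalent) → 0 H
Total hydrogens: 8.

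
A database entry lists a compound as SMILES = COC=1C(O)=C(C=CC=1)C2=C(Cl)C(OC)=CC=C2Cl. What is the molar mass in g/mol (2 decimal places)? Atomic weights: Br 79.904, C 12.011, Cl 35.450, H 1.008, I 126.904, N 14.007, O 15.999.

First, the molecular formula is C14H12Cl2O3 (counting implicit H from valence).
  C: 14 × 12.011 = 168.154
  Cl: 2 × 35.450 = 70.900
  H: 12 × 1.008 = 12.096
  O: 3 × 15.999 = 47.997
Sum: 14×12.011 + 2×35.450 + 12×1.008 + 3×15.999 = 299.147 → 299.15 g/mol.

299.15 g/mol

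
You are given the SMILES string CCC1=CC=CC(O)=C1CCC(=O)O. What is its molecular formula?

C11H14O3

Walk through each heavy atom and fill implicit hydrogens from standard valence (C 4, N 3, O 2, S 2, halogen 1):
  atom 1: C, bond orders sum to 1 (valence 4) → 3 H
  atom 2: C, bond orders sum to 2 (valence 4) → 2 H
  atom 3: C, bond orders sum to 4 (valence 4) → 0 H
  atom 4: C, bond orders sum to 3 (valence 4) → 1 H
  atom 5: C, bond orders sum to 3 (valence 4) → 1 H
  atom 6: C, bond orders sum to 3 (valence 4) → 1 H
  atom 7: C, bond orders sum to 4 (valence 4) → 0 H
  atom 8: O, bond orders sum to 1 (valence 2) → 1 H
  atom 9: C, bond orders sum to 4 (valence 4) → 0 H
  atom 10: C, bond orders sum to 2 (valence 4) → 2 H
  atom 11: C, bond orders sum to 2 (valence 4) → 2 H
  atom 12: C, bond orders sum to 4 (valence 4) → 0 H
  atom 13: O, bond orders sum to 2 (valence 2) → 0 H
  atom 14: O, bond orders sum to 1 (valence 2) → 1 H
Totals → C:11, H:14, O:3.
In Hill order: C11H14O3.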